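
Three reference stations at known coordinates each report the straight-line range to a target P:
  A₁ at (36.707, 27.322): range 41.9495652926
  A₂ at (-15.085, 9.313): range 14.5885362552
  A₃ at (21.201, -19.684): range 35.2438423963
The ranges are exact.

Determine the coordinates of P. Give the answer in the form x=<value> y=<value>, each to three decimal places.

eq1: (x − 36.707)² + (y − 27.322)² = 41.9495652926²
eq2: (x + 15.085)² + (y − 9.313)² = 14.5885362552²
eq3: (x − 21.201)² + (y + 19.684)² = 35.2438423963²
eq3−eq2, eq3−eq1 (x²,y² cancel):
  -72.572·x + 57.994·y = 506.649974
  31.012·x + 94.012·y = 739.315675
det = -72.572·94.012 − 57.994·31.012 = -8621.148792
x = (506.649974·94.012 − 57.994·739.315675) / -8621.148792 = -0.551586
y = (-72.572·739.315675 − 506.649974·31.012) / -8621.148792 = 8.046010

x=-0.552 y=8.046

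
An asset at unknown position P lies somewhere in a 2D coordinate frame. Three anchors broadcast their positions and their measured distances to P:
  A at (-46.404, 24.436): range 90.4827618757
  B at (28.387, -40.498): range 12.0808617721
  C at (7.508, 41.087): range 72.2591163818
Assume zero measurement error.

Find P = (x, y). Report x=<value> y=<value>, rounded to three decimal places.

eq1: (x + 46.404)² + (y − 24.436)² = 90.4827618757²
eq2: (x − 28.387)² + (y + 40.498)² = 12.0808617721²
eq3: (x − 7.508)² + (y − 41.087)² = 72.2591163818²
eq1−eq3, eq1−eq2 (x²,y² cancel):
  107.824·x + 33.302·y = 1959.812617
  149.582·x − 129.868·y = 7736.643436
det = 107.824·-129.868 − 33.302·149.582 = -18984.266996
x = (1959.812617·-129.868 − 33.302·7736.643436) / -18984.266996 = 26.978268
y = (107.824·7736.643436 − 1959.812617·149.582) / -18984.266996 = -28.499554

x=26.978 y=-28.500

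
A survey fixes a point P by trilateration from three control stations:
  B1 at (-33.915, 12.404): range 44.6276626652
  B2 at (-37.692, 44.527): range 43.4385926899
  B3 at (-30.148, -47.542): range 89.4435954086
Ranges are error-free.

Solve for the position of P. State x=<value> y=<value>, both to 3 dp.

x=4.656 y=34.853

eq1: (x + 33.915)² + (y − 12.404)² = 44.6276626652²
eq2: (x + 37.692)² + (y − 44.527)² = 43.4385926899²
eq3: (x + 30.148)² + (y + 47.542)² = 89.4435954086²
eq2−eq1, eq2−eq3 (x²,y² cancel):
  7.554·x − 64.246·y = -2203.971092
  15.088·x − 184.138·y = -6347.442350
det = 7.554·-184.138 − -64.246·15.088 = -421.634804
x = (-2203.971092·-184.138 − -64.246·-6347.442350) / -421.634804 = 4.655575
y = (7.554·-6347.442350 − -2203.971092·15.088) / -421.634804 = 34.852587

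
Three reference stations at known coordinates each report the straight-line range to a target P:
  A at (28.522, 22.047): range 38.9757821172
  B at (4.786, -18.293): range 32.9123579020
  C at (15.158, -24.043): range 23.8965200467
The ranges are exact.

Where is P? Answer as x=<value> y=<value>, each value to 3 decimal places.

eq1: (x − 28.522)² + (y − 22.047)² = 38.9757821172²
eq2: (x − 4.786)² + (y + 18.293)² = 32.9123579020²
eq3: (x − 15.158)² + (y + 24.043)² = 23.8965200467²
eq2−eq1, eq2−eq3 (x²,y² cancel):
  47.472·x + 80.680·y = 506.146759
  20.744·x − 11.500·y = 962.470800
det = 47.472·-11.500 − 80.680·20.744 = -2219.553920
x = (506.146759·-11.500 − 80.680·962.470800) / -2219.553920 = 37.607932
y = (47.472·962.470800 − 506.146759·20.744) / -2219.553920 = -15.854945

x=37.608 y=-15.855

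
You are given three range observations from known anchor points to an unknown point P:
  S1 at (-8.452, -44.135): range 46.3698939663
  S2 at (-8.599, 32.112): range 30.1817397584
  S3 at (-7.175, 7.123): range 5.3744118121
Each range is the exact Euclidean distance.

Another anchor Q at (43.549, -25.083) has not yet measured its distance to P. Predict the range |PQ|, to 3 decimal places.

eq1: (x + 8.452)² + (y + 44.135)² = 46.3698939663²
eq2: (x + 8.599)² + (y − 32.112)² = 30.1817397584²
eq3: (x + 7.175)² + (y − 7.123)² = 5.3744118121²
eq3−eq1, eq3−eq2 (x²,y² cancel):
  -2.554·x − 102.516·y = -204.165989
  -2.848·x + 49.978·y = 120.852478
det = -2.554·49.978 − -102.516·-2.848 = -419.609380
x = (-204.165989·49.978 − -102.516·120.852478) / -419.609380 = -5.208427
y = (-2.554·120.852478 − -204.165989·-2.848) / -419.609380 = 2.121311
|P − Q| = √((-5.208427 − 43.549)² + (2.121311 − -25.083)²) = 55.833334

55.833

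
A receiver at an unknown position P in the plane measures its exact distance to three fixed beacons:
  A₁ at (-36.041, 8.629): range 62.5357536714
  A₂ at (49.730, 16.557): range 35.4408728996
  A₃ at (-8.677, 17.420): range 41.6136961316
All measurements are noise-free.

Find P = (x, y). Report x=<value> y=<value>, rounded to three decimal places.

x=24.228 y=-8.054

eq1: (x + 36.041)² + (y − 8.629)² = 62.5357536714²
eq2: (x − 49.730)² + (y − 16.557)² = 35.4408728996²
eq3: (x + 8.677)² + (y − 17.420)² = 41.6136961316²
eq1−eq2, eq1−eq3 (x²,y² cancel):
  171.542·x + 15.856·y = 4028.458842
  54.728·x + 17.582·y = 1184.354189
det = 171.542·17.582 − 15.856·54.728 = 2148.284276
x = (4028.458842·17.582 − 15.856·1184.354189) / 2148.284276 = 24.228285
y = (171.542·1184.354189 − 4028.458842·54.728) / 2148.284276 = -8.054339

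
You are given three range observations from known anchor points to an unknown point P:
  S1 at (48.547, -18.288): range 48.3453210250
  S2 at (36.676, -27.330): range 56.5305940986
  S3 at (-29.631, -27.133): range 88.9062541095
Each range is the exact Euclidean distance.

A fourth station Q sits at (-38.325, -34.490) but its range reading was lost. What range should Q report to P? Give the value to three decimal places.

eq1: (x − 48.547)² + (y + 18.288)² = 48.3453210250²
eq2: (x − 36.676)² + (y + 27.330)² = 56.5305940986²
eq3: (x + 29.631)² + (y + 27.133)² = 88.9062541095²
eq2−eq3, eq2−eq1 (x²,y² cancel):
  -132.614·x + 0.394·y = -5186.475977
  23.742·x + 18.084·y = 1457.642281
det = -132.614·18.084 − 0.394·23.742 = -2407.545924
x = (-5186.475977·18.084 − 0.394·1457.642281) / -2407.545924 = 39.196155
y = (-132.614·1457.642281 − -5186.475977·23.742) / -2407.545924 = 29.144391
|P − Q| = √((39.196155 − -38.325)² + (29.144391 − -34.490)²) = 100.293894

100.294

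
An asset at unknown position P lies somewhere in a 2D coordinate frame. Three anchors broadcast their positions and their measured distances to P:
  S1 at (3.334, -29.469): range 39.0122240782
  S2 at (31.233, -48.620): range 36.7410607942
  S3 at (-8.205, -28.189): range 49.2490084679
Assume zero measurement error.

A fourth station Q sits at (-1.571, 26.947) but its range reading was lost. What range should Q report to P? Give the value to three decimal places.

eq1: (x − 3.334)² + (y + 29.469)² = 39.0122240782²
eq2: (x − 31.233)² + (y + 48.620)² = 36.7410607942²
eq3: (x + 8.205)² + (y + 28.189)² = 49.2490084679²
eq1−eq3, eq1−eq2 (x²,y² cancel):
  -23.078·x + 2.560·y = -921.106979
  55.798·x − 38.302·y = 2631.915251
det = -23.078·-38.302 − 2.560·55.798 = 741.090676
x = (-921.106979·-38.302 − 2.560·2631.915251) / 741.090676 = 38.514230
y = (-23.078·2631.915251 − -921.106979·55.798) / 741.090676 = -12.607652
|P − Q| = √((38.514230 − -1.571)² + (-12.607652 − 26.947)²) = 56.315150

56.315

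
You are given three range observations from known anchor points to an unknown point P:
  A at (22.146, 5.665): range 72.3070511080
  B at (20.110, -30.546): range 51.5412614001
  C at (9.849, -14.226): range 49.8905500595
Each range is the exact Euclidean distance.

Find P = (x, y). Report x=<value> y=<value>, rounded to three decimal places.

x=-29.329 y=-45.115

eq1: (x − 22.146)² + (y − 5.665)² = 72.3070511080²
eq2: (x − 20.110)² + (y + 30.546)² = 51.5412614001²
eq3: (x − 9.849)² + (y + 14.226)² = 49.8905500595²
eq2−eq3, eq2−eq1 (x²,y² cancel):
  -20.522·x + 32.640·y = -870.653698
  4.072·x + 72.422·y = -3386.740688
det = -20.522·72.422 − 32.640·4.072 = -1619.154364
x = (-870.653698·72.422 − 32.640·-3386.740688) / -1619.154364 = -29.329343
y = (-20.522·-3386.740688 − -870.653698·4.072) / -1619.154364 = -45.114904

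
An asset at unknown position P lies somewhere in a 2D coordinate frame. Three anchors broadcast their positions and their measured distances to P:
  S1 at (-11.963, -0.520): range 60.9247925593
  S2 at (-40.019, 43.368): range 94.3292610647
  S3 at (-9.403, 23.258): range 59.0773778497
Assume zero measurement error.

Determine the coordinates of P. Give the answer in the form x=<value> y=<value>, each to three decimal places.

eq1: (x + 11.963)² + (y + 0.520)² = 60.9247925593²
eq2: (x + 40.019)² + (y − 43.368)² = 94.3292610647²
eq3: (x + 9.403)² + (y − 23.258)² = 59.0773778497²
eq2−eq3, eq2−eq1 (x²,y² cancel):
  61.232·x − 40.220·y = 2554.920107
  56.112·x − 87.776·y = 1847.259129
det = 61.232·-87.776 − -40.220·56.112 = -3117.875392
x = (2554.920107·-87.776 − -40.220·1847.259129) / -3117.875392 = 48.098107
y = (61.232·1847.259129 − 2554.920107·56.112) / -3117.875392 = 9.702218

x=48.098 y=9.702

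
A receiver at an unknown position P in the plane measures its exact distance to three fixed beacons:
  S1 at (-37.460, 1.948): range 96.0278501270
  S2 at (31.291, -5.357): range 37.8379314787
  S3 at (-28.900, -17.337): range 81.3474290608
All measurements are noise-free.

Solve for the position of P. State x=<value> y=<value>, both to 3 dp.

eq1: (x + 37.460)² + (y − 1.948)² = 96.0278501270²
eq2: (x − 31.291)² + (y + 5.357)² = 37.8379314787²
eq3: (x + 28.900)² + (y + 17.337)² = 81.3474290608²
eq3−eq1, eq3−eq2 (x²,y² cancel):
  -17.120·x + 38.570·y = -2332.679050
  120.382·x + 23.960·y = 5057.737717
det = -17.120·23.960 − 38.570·120.382 = -5053.328940
x = (-2332.679050·23.960 − 38.570·5057.737717) / -5053.328940 = 49.663882
y = (-17.120·5057.737717 − -2332.679050·120.382) / -5053.328940 = -38.434882

x=49.664 y=-38.435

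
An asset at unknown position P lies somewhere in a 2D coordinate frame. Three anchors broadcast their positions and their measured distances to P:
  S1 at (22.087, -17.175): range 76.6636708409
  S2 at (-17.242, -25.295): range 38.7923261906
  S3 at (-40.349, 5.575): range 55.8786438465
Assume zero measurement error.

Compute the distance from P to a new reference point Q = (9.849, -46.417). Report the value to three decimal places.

57.206

eq1: (x − 22.087)² + (y + 17.175)² = 76.6636708409²
eq2: (x + 17.242)² + (y + 25.295)² = 38.7923261906²
eq3: (x + 40.349)² + (y − 5.575)² = 55.8786438465²
eq3−eq1, eq3−eq2 (x²,y² cancel):
  124.872·x − 45.500·y = -3631.201821
  46.214·x − 61.740·y = 895.579430
det = 124.872·-61.740 − -45.500·46.214 = -5606.860280
x = (-3631.201821·-61.740 − -45.500·895.579430) / -5606.860280 = -47.252696
y = (124.872·895.579430 − -3631.201821·46.214) / -5606.860280 = -49.875535
|P − Q| = √((-47.252696 − 9.849)² + (-49.875535 − -46.417)²) = 57.206338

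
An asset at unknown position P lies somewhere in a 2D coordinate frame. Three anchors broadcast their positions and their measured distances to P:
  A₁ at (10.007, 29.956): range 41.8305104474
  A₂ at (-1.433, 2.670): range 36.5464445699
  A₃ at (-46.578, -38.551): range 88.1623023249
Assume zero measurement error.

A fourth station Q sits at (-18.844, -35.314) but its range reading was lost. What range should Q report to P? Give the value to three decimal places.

eq1: (x − 10.007)² + (y − 29.956)² = 41.8305104474²
eq2: (x + 1.433)² + (y − 2.670)² = 36.5464445699²
eq3: (x + 46.578)² + (y + 38.551)² = 88.1623023249²
eq3−eq1, eq3−eq2 (x²,y² cancel):
  113.170·x + 137.014·y = 3364.612247
  90.290·x + 82.442·y = 2790.441645
det = 113.170·82.442 − 137.014·90.290 = -3041.032920
x = (3364.612247·82.442 − 137.014·2790.441645) / -3041.032920 = 34.509396
y = (113.170·2790.441645 − 3364.612247·90.290) / -3041.032920 = -3.947159
|P − Q| = √((34.509396 − -18.844)² + (-3.947159 − -35.314)²) = 61.890739

61.891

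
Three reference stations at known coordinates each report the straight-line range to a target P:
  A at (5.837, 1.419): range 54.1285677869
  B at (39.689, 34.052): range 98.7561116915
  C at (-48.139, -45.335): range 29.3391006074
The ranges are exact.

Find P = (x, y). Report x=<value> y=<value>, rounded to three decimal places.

eq1: (x − 5.837)² + (y − 1.419)² = 54.1285677869²
eq2: (x − 39.689)² + (y − 34.052)² = 98.7561116915²
eq3: (x + 48.139)² + (y + 45.335)² = 29.3391006074²
eq1−eq3, eq1−eq2 (x²,y² cancel):
  -107.952·x − 93.508·y = 6405.660442
  67.704·x + 65.266·y = -4124.196451
det = -107.952·65.266 − -93.508·67.704 = -714.729600
x = (6405.660442·65.266 − -93.508·-4124.196451) / -714.729600 = -45.368868
y = (-107.952·-4124.196451 − 6405.660442·67.704) / -714.729600 = -16.126967

x=-45.369 y=-16.127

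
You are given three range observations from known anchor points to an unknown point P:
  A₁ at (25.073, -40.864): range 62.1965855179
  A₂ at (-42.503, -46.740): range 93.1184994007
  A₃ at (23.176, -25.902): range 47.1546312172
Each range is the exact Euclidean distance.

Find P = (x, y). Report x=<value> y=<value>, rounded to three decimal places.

x=21.167 y=21.210

eq1: (x − 25.073)² + (y + 40.864)² = 62.1965855179²
eq2: (x + 42.503)² + (y + 46.740)² = 93.1184994007²
eq3: (x − 23.176)² + (y + 25.902)² = 47.1546312172²
eq1−eq3, eq1−eq2 (x²,y² cancel):
  -3.794·x + 29.924·y = 554.374760
  -135.152·x − 11.752·y = -3110.028897
det = -3.794·-11.752 − 29.924·-135.152 = 4088.875536
x = (554.374760·-11.752 − 29.924·-3110.028897) / 4088.875536 = 21.167065
y = (-3.794·-3110.028897 − 554.374760·-135.152) / 4088.875536 = 21.209818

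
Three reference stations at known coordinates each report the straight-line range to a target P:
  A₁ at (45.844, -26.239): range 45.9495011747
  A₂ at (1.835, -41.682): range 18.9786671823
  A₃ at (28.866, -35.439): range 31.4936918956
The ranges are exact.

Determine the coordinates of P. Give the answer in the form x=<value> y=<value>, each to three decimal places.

eq1: (x − 45.844)² + (y + 26.239)² = 45.9495011747²
eq2: (x − 1.835)² + (y + 41.682)² = 18.9786671823²
eq3: (x − 28.866)² + (y + 35.439)² = 31.4936918956²
eq3−eq1, eq3−eq2 (x²,y² cancel):
  33.956·x + 18.400·y = -418.515249
  -54.062·x − 12.486·y = 283.250493
det = 33.956·-12.486 − 18.400·-54.062 = 570.766184
x = (-418.515249·-12.486 − 18.400·283.250493) / 570.766184 = 0.024130
y = (33.956·283.250493 − -418.515249·-54.062) / 570.766184 = -22.789923

x=0.024 y=-22.790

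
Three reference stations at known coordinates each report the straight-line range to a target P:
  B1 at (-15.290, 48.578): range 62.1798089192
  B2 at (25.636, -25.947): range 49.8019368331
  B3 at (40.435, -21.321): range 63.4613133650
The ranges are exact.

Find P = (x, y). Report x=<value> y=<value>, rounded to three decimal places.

eq1: (x + 15.290)² + (y − 48.578)² = 62.1798089192²
eq2: (x − 25.636)² + (y + 25.947)² = 49.8019368331²
eq3: (x − 40.435)² + (y + 21.321)² = 63.4613133650²
eq2−eq3, eq2−eq1 (x²,y² cancel):
  29.598·x + 9.252·y = -787.982421
  -81.852·x + 149.050·y = -122.940846
det = 29.598·149.050 − 9.252·-81.852 = 5168.876604
x = (-787.982421·149.050 − 9.252·-122.940846) / 5168.876604 = -22.502246
y = (29.598·-122.940846 − -787.982421·-81.852) / 5168.876604 = -13.182118

x=-22.502 y=-13.182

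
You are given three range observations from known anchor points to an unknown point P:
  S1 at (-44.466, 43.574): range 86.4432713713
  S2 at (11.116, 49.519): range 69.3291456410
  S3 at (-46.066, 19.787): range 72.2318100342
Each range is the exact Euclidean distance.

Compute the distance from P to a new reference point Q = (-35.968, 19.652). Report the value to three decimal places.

63.935

eq1: (x + 44.466)² + (y − 43.574)² = 86.4432713713²
eq2: (x − 11.116)² + (y − 49.519)² = 69.3291456410²
eq3: (x + 46.066)² + (y − 19.787)² = 72.2318100342²
eq1−eq2, eq1−eq3 (x²,y² cancel):
  111.164·x + 11.890·y = 1365.686915
  -3.200·x − 47.574·y = 892.687878
det = 111.164·-47.574 − 11.890·-3.200 = -5250.468136
x = (1365.686915·-47.574 − 11.890·892.687878) / -5250.468136 = 14.395906
y = (111.164·892.687878 − 1365.686915·-3.200) / -5250.468136 = -19.732517
|P − Q| = √((14.395906 − -35.968)² + (-19.732517 − 19.652)²) = 63.934836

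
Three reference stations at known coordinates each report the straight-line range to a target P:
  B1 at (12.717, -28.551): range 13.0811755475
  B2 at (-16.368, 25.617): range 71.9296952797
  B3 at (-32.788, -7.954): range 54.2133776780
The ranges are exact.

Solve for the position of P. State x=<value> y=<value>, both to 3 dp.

x=9.932 y=-41.332

eq1: (x − 12.717)² + (y + 28.551)² = 13.0811755475²
eq2: (x + 16.368)² + (y − 25.617)² = 71.9296952797²
eq3: (x + 32.788)² + (y + 7.954)² = 54.2133776780²
eq2−eq1, eq2−eq3 (x²,y² cancel):
  58.170·x − 108.336·y = 5055.503486
  -32.840·x − 67.142·y = 2448.967691
det = 58.170·-67.142 − -108.336·-32.840 = -7463.404380
x = (5055.503486·-67.142 − -108.336·2448.967691) / -7463.404380 = 9.931828
y = (58.170·2448.967691 − 5055.503486·-32.840) / -7463.404380 = -41.332235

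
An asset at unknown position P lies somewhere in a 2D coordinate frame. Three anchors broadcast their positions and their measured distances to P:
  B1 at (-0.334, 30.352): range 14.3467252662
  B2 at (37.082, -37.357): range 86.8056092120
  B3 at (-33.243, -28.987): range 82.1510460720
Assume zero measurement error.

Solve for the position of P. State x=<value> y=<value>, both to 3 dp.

eq1: (x + 0.334)² + (y − 30.352)² = 14.3467252662²
eq2: (x − 37.082)² + (y + 37.357)² = 86.8056092120²
eq3: (x + 33.243)² + (y + 28.987)² = 82.1510460720²
eq1−eq2, eq1−eq3 (x²,y² cancel):
  74.832·x − 135.418·y = -5480.120552
  -65.818·x − 118.678·y = -5518.978087
det = 74.832·-118.678 − -135.418·-65.818 = -17793.854020
x = (-5480.120552·-118.678 − -135.418·-5518.978087) / -17793.854020 = 5.451277
y = (74.832·-5518.978087 − -5480.120552·-65.818) / -17793.854020 = 43.480560

x=5.451 y=43.481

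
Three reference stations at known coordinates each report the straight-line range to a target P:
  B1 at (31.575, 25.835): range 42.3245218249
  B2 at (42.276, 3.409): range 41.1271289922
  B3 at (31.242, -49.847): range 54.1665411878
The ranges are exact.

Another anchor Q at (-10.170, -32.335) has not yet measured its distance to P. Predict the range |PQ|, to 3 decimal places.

30.491

eq1: (x − 31.575)² + (y − 25.835)² = 42.3245218249²
eq2: (x − 42.276)² + (y − 3.409)² = 41.1271289922²
eq3: (x − 31.242)² + (y + 49.847)² = 54.1665411878²
eq2−eq1, eq2−eq3 (x²,y² cancel):
  -21.402·x + 44.852·y = -234.378016
  -22.068·x − 106.512·y = 419.331071
det = -21.402·-106.512 − 44.852·-22.068 = 3269.363760
x = (-234.378016·-106.512 − 44.852·419.331071) / 3269.363760 = 1.883007
y = (-21.402·419.331071 − -234.378016·-22.068) / 3269.363760 = -4.327074
|P − Q| = √((1.883007 − -10.170)² + (-4.327074 − -32.335)²) = 30.491292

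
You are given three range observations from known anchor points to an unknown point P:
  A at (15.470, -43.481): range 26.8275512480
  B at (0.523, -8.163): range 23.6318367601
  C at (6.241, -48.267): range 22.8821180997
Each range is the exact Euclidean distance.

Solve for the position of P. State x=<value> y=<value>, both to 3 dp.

eq1: (x − 15.470)² + (y + 43.481)² = 26.8275512480²
eq2: (x − 0.523)² + (y + 8.163)² = 23.6318367601²
eq3: (x − 6.241)² + (y + 48.267)² = 22.8821180997²
eq2−eq3, eq2−eq1 (x²,y² cancel):
  11.436·x − 80.208·y = 2336.617652
  29.894·x − 70.636·y = 1901.756366
det = 11.436·-70.636 − -80.208·29.894 = 1589.944656
x = (2336.617652·-70.636 − -80.208·1901.756366) / 1589.944656 = -7.870242
y = (11.436·1901.756366 − 2336.617652·29.894) / 1589.944656 = -30.254111

x=-7.870 y=-30.254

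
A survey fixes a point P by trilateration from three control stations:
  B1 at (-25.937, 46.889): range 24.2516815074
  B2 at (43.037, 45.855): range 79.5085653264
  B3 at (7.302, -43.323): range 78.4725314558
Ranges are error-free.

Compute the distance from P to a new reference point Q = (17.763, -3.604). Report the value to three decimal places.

eq1: (x + 25.937)² + (y − 46.889)² = 24.2516815074²
eq2: (x − 43.037)² + (y − 45.855)² = 79.5085653264²
eq3: (x − 7.302)² + (y + 43.323)² = 78.4725314558²
eq2−eq1, eq2−eq3 (x²,y² cancel):
  -137.948·x + 2.068·y = 4649.909800
  -71.470·x − 178.356·y = -1860.989094
det = -137.948·-178.356 − 2.068·-71.470 = 24751.653448
x = (4649.909800·-178.356 − 2.068·-1860.989094) / 24751.653448 = -33.350935
y = (-137.948·-1860.989094 − 4649.909800·-71.470) / 24751.653448 = 23.798361
|P − Q| = √((-33.350935 − 17.763)² + (23.798361 − -3.604)²) = 57.995894

57.996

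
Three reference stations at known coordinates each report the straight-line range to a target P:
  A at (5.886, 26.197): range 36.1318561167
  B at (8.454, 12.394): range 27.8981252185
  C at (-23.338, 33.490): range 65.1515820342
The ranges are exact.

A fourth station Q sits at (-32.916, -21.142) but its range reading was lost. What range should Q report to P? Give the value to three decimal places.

73.387

eq1: (x − 5.886)² + (y − 26.197)² = 36.1318561167²
eq2: (x − 8.454)² + (y − 12.394)² = 27.8981252185²
eq3: (x + 23.338)² + (y − 33.490)² = 65.1515820342²
eq2−eq1, eq2−eq3 (x²,y² cancel):
  -5.136·x + 27.606·y = -31.359183
  -63.584·x + 42.192·y = -2025.262259
det = -5.136·42.192 − 27.606·-63.584 = 1538.601792
x = (-31.359183·42.192 − 27.606·-2025.262259) / 1538.601792 = 35.477850
y = (-5.136·-2025.262259 − -31.359183·-63.584) / 1538.601792 = 5.464575
|P − Q| = √((35.477850 − -32.916)² + (5.464575 − -21.142)²) = 73.386842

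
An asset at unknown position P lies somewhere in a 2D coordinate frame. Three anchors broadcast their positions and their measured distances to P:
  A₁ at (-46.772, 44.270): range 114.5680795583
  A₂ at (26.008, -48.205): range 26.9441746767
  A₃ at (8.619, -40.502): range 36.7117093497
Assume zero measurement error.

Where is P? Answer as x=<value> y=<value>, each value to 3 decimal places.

x=42.815 y=-27.145

eq1: (x + 46.772)² + (y − 44.270)² = 114.5680795583²
eq2: (x − 26.008)² + (y + 48.205)² = 26.9441746767²
eq3: (x − 8.619)² + (y + 40.502)² = 36.7117093497²
eq2−eq3, eq2−eq1 (x²,y² cancel):
  -34.778·x + 15.406·y = -1907.199978
  -145.560·x + 184.950·y = -11252.541510
det = -34.778·184.950 − 15.406·-145.560 = -4189.693740
x = (-1907.199978·184.950 − 15.406·-11252.541510) / -4189.693740 = 42.814581
y = (-34.778·-11252.541510 − -1907.199978·-145.560) / -4189.693740 = -27.144910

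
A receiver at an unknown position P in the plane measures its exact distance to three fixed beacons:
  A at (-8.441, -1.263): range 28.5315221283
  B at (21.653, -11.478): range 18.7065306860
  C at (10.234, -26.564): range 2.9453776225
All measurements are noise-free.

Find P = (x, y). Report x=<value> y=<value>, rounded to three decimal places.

eq1: (x + 8.441)² + (y + 1.263)² = 28.5315221283²
eq2: (x − 21.653)² + (y + 11.478)² = 18.7065306860²
eq3: (x − 10.234)² + (y + 26.564)² = 2.9453776225²
eq3−eq1, eq3−eq2 (x²,y² cancel):
  -37.350·x + 50.602·y = -1542.907708
  22.838·x + 30.172·y = -551.043000
det = -37.350·30.172 − 50.602·22.838 = -2282.572676
x = (-1542.907708·30.172 − 50.602·-551.043000) / -2282.572676 = 8.178812
y = (-37.350·-551.043000 − -1542.907708·22.838) / -2282.572676 = -24.454153

x=8.179 y=-24.454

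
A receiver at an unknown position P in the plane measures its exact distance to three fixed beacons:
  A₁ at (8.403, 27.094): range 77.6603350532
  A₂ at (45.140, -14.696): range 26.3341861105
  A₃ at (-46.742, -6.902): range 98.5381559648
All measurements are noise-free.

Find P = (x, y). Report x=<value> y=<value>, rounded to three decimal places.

x=45.700 y=-41.024

eq1: (x − 8.403)² + (y − 27.094)² = 77.6603350532²
eq2: (x − 45.140)² + (y + 14.696)² = 26.3341861105²
eq3: (x + 46.742)² + (y + 6.902)² = 98.5381559648²
eq2−eq1, eq2−eq3 (x²,y² cancel):
  -73.474·x + 83.580·y = -6786.535053
  -183.764·x + 15.588·y = -9037.418671
det = -73.474·15.588 − 83.580·-183.764 = 14213.682408
x = (-6786.535053·15.588 − 83.580·-9037.418671) / 14213.682408 = 45.699554
y = (-73.474·-9037.418671 − -6786.535053·-183.764) / 14213.682408 = -41.024241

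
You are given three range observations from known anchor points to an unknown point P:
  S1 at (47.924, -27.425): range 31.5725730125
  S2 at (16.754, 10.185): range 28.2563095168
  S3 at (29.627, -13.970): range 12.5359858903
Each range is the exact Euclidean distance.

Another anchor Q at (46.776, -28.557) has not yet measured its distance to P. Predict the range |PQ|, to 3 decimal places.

eq1: (x − 47.924)² + (y + 27.425)² = 31.5725730125²
eq2: (x − 16.754)² + (y − 10.185)² = 28.2563095168²
eq3: (x − 29.627)² + (y + 13.970)² = 12.5359858903²
eq1−eq3, eq1−eq2 (x²,y² cancel):
  -36.594·x + 26.910·y = -1136.243948
  -62.340·x + 75.220·y = -2466.001321
det = -36.594·75.220 − 26.910·-62.340 = -1075.031280
x = (-1136.243948·75.220 − 26.910·-2466.001321) / -1075.031280 = 17.774529
y = (-36.594·-2466.001321 − -1136.243948·-62.340) / -1075.031280 = -18.052874
|P − Q| = √((17.774529 − 46.776)² + (-18.052874 − -28.557)²) = 30.845129

30.845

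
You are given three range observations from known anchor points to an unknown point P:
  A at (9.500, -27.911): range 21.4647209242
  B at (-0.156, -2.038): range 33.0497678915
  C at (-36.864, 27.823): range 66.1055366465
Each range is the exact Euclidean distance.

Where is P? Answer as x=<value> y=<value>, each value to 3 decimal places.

eq1: (x − 9.500)² + (y + 27.911)² = 21.4647209242²
eq2: (x + 0.156)² + (y + 2.038)² = 33.0497678915²
eq3: (x + 36.864)² + (y − 27.823)² = 66.1055366465²
eq3−eq1, eq3−eq2 (x²,y² cancel):
  92.728·x − 111.468·y = 2645.407827
  73.416·x − 59.722·y = 1148.758773
det = 92.728·-59.722 − -111.468·73.416 = 2645.633072
x = (2645.407827·-59.722 − -111.468·1148.758773) / 2645.633072 = -11.316461
y = (92.728·1148.758773 − 2645.407827·73.416) / 2645.633072 = -33.146379

x=-11.316 y=-33.146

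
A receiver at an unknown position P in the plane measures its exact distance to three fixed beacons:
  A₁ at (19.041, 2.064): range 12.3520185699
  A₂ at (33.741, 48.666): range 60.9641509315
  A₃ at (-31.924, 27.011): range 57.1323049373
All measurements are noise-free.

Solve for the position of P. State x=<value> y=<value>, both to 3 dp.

eq1: (x − 19.041)² + (y − 2.064)² = 12.3520185699²
eq2: (x − 33.741)² + (y − 48.666)² = 60.9641509315²
eq3: (x + 31.924)² + (y − 27.011)² = 57.1323049373²
eq3−eq1, eq3−eq2 (x²,y² cancel):
  101.930·x − 49.894·y = 1729.611785
  131.330·x + 43.310·y = 1305.571309
det = 101.930·43.310 − -49.894·131.330 = 10967.167320
x = (1729.611785·43.310 − -49.894·1305.571309) / 10967.167320 = 12.769903
y = (101.930·1305.571309 − 1729.611785·131.330) / 10967.167320 = -8.577696

x=12.770 y=-8.578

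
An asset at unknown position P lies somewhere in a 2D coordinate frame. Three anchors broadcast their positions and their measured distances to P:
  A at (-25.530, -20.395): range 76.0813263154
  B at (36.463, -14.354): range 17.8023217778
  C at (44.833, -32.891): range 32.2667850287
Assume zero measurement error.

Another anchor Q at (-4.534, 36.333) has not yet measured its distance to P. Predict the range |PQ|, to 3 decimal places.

eq1: (x + 25.530)² + (y + 20.395)² = 76.0813263154²
eq2: (x − 36.463)² + (y + 14.354)² = 17.8023217778²
eq3: (x − 44.833)² + (y + 32.891)² = 32.2667850287²
eq1−eq2, eq1−eq3 (x²,y² cancel):
  123.986·x + 12.082·y = 5939.296313
  140.726·x − 24.992·y = 6771.301643
det = 123.986·-24.992 − 12.082·140.726 = -4798.909644
x = (5939.296313·-24.992 − 12.082·6771.301643) / -4798.909644 = 47.978765
y = (123.986·6771.301643 − 5939.296313·140.726) / -4798.909644 = -0.777925
|P − Q| = √((47.978765 − -4.534)² + (-0.777925 − 36.333)²) = 64.302498

64.302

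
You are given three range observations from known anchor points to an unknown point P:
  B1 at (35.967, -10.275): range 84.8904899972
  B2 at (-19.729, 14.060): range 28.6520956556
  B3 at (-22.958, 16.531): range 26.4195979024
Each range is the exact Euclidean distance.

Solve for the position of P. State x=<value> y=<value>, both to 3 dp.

eq1: (x − 35.967)² + (y + 10.275)² = 84.8904899972²
eq2: (x + 19.729)² + (y − 14.060)² = 28.6520956556²
eq3: (x + 22.958)² + (y − 16.531)² = 26.4195979024²
eq1−eq3, eq1−eq2 (x²,y² cancel):
  -117.850·x + 53.612·y = 5909.543150
  -111.392·x + 48.670·y = 5573.169033
det = -117.850·48.670 − 53.612·-111.392 = 236.188404
x = (5909.543150·48.670 − 53.612·5573.169033) / 236.188404 = -47.298144
y = (-117.850·5573.169033 − 5909.543150·-111.392) / 236.188404 = 6.257123

x=-47.298 y=6.257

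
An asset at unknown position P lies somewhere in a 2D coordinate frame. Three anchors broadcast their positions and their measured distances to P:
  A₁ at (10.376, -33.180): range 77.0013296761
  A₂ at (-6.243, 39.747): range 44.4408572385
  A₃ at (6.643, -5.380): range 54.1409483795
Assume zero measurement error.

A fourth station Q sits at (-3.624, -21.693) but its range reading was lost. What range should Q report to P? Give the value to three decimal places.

eq1: (x − 10.376)² + (y + 33.180)² = 77.0013296761²
eq2: (x + 6.243)² + (y − 39.747)² = 44.4408572385²
eq3: (x − 6.643)² + (y + 5.380)² = 54.1409483795²
eq3−eq2, eq3−eq1 (x²,y² cancel):
  -25.772·x + 90.254·y = 2501.977708
  7.466·x − 55.600·y = -1862.462553
det = -25.772·-55.600 − 90.254·7.466 = 759.086836
x = (2501.977708·-55.600 − 90.254·-1862.462553) / 759.086836 = 38.183688
y = (-25.772·-1862.462553 − 2501.977708·7.466) / 759.086836 = 38.624856
|P − Q| = √((38.183688 − -3.624)² + (38.624856 − -21.693)²) = 73.390234

73.390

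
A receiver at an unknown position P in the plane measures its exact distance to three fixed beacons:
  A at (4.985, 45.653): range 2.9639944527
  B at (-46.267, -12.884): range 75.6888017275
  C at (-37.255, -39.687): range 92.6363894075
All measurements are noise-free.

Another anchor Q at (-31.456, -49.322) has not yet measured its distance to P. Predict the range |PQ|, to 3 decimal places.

eq1: (x − 4.985)² + (y − 45.653)² = 2.9639944527²
eq2: (x + 46.267)² + (y + 12.884)² = 75.6888017275²
eq3: (x + 37.255)² + (y + 39.687)² = 92.6363894075²
eq2−eq3, eq2−eq1 (x²,y² cancel):
  18.024·x − 53.606·y = -2196.345687
  102.504·x + 117.074·y = 5522.423333
det = 18.024·117.074 − -53.606·102.504 = 7604.971200
x = (-2196.345687·117.074 − -53.606·5522.423333) / 7604.971200 = 5.115082
y = (18.024·5522.423333 − -2196.345687·102.504) / 7604.971200 = 42.691861
|P − Q| = √((5.115082 − -31.456)² + (42.691861 − -49.322)²) = 99.015124

99.015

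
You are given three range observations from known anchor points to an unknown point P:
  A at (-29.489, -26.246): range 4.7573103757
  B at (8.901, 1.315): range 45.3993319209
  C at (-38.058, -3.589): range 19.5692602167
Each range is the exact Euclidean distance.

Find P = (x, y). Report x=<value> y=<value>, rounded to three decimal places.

x=-30.314 y=-21.561

eq1: (x + 29.489)² + (y + 26.246)² = 4.7573103757²
eq2: (x − 8.901)² + (y − 1.315)² = 45.3993319209²
eq3: (x + 38.058)² + (y + 3.589)² = 19.5692602167²
eq1−eq3, eq1−eq2 (x²,y² cancel):
  -17.138·x + 45.314·y = -457.485295
  76.780·x + 55.122·y = -3515.963948
det = -17.138·55.122 − 45.314·76.780 = -4423.889756
x = (-457.485295·55.122 − 45.314·-3515.963948) / -4423.889756 = -30.313795
y = (-17.138·-3515.963948 − -457.485295·76.780) / -4423.889756 = -21.560734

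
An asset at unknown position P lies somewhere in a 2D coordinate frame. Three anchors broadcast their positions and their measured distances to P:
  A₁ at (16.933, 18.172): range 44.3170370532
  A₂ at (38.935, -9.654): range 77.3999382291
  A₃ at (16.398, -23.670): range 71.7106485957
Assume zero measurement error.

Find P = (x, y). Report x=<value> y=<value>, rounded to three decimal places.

x=-23.749 y=35.749

eq1: (x − 16.933)² + (y − 18.172)² = 44.3170370532²
eq2: (x − 38.935)² + (y + 9.654)² = 77.3999382291²
eq3: (x − 16.398)² + (y + 23.670)² = 71.7106485957²
eq2−eq3, eq2−eq1 (x²,y² cancel):
  -45.074·x − 28.032·y = 68.362679
  -44.004·x + 55.652·y = 3034.564797
det = -45.074·55.652 − -28.032·-44.004 = -3741.978376
x = (68.362679·55.652 − -28.032·3034.564797) / -3741.978376 = -23.749320
y = (-45.074·3034.564797 − 68.362679·-44.004) / -3741.978376 = 35.748935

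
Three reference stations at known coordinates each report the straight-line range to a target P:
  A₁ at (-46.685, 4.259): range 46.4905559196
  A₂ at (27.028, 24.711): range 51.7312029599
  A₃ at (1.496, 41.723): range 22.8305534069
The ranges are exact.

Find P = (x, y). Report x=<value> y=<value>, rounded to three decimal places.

x=-21.287 y=43.199

eq1: (x + 46.685)² + (y − 4.259)² = 46.4905559196²
eq2: (x − 27.028)² + (y − 24.711)² = 51.7312029599²
eq3: (x − 1.496)² + (y − 41.723)² = 22.8305534069²
eq3−eq2, eq3−eq1 (x²,y² cancel):
  51.064·x − 34.024·y = -2556.783631
  -96.362·x − 74.928·y = -1185.556060
det = 51.064·-74.928 − -34.024·-96.362 = -7104.744080
x = (-2556.783631·-74.928 − -34.024·-1185.556060) / -7104.744080 = -21.286808
y = (51.064·-1185.556060 − -2556.783631·-96.362) / -7104.744080 = 43.198744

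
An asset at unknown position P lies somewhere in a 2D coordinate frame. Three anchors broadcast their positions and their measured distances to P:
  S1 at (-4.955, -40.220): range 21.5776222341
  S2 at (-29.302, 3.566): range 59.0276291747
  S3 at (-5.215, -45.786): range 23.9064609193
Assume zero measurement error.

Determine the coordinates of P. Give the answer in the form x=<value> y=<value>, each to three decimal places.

eq1: (x + 4.955)² + (y + 40.220)² = 21.5776222341²
eq2: (x + 29.302)² + (y − 3.566)² = 59.0276291747²
eq3: (x + 5.215)² + (y + 45.786)² = 23.9064609193²
eq1−eq3, eq1−eq2 (x²,y² cancel):
  -0.520·x − 11.132·y = 375.428504
  -48.694·x + 87.572·y = -3789.544090
det = -0.520·87.572 − -11.132·-48.694 = -587.599048
x = (375.428504·87.572 − -11.132·-3789.544090) / -587.599048 = 15.841040
y = (-0.520·-3789.544090 − 375.428504·-48.694) / -587.599048 = -34.465132

x=15.841 y=-34.465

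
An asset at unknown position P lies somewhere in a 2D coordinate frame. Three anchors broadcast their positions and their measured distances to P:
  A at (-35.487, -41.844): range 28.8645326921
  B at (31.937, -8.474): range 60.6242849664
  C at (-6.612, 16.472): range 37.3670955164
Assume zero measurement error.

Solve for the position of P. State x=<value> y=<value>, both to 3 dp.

eq1: (x + 35.487)² + (y + 41.844)² = 28.8645326921²
eq2: (x − 31.937)² + (y + 8.474)² = 60.6242849664²
eq3: (x + 6.612)² + (y − 16.472)² = 37.3670955164²
eq3−eq1, eq3−eq2 (x²,y² cancel):
  -57.750·x − 116.632·y = 3258.340757
  77.098·x − 49.892·y = -1502.268783
det = -57.750·-49.892 − -116.632·77.098 = 11873.356936
x = (3258.340757·-49.892 − -116.632·-1502.268783) / 11873.356936 = -28.448378
y = (-57.750·-1502.268783 − 3258.340757·77.098) / 11873.356936 = -13.850803

x=-28.448 y=-13.851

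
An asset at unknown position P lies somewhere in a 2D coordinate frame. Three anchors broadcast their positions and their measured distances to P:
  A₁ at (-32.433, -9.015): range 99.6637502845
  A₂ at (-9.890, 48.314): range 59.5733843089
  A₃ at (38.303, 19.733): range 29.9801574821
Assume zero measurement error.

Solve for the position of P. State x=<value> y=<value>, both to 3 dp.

x=49.677 y=47.472

eq1: (x + 32.433)² + (y + 9.015)² = 99.6637502845²
eq2: (x + 9.890)² + (y − 48.314)² = 59.5733843089²
eq3: (x − 38.303)² + (y − 19.733)² = 29.9801574821²
eq1−eq2, eq1−eq3 (x²,y² cancel):
  45.086·x + 114.658·y = 7682.759985
  141.472·x + 57.496·y = 9757.394662
det = 45.086·57.496 − 114.658·141.472 = -13628.631920
x = (7682.759985·57.496 − 114.658·9757.394662) / -13628.631920 = 49.677429
y = (45.086·9757.394662 − 7682.759985·141.472) / -13628.631920 = 47.471641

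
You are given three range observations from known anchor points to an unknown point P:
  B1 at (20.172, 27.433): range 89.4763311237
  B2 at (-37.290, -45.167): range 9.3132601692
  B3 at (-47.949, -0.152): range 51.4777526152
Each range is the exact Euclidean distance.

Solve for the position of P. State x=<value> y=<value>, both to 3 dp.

eq1: (x − 20.172)² + (y − 27.433)² = 89.4763311237²
eq2: (x + 37.290)² + (y + 45.167)² = 9.3132601692²
eq3: (x + 47.949)² + (y + 0.152)² = 51.4777526152²
eq3−eq1, eq3−eq2 (x²,y² cancel):
  136.242·x + 55.170·y = -6495.705449
  21.318·x − 90.030·y = 3694.694483
det = 136.242·-90.030 − 55.170·21.318 = -13441.981320
x = (-6495.705449·-90.030 − 55.170·3694.694483) / -13441.981320 = -28.341958
y = (136.242·3694.694483 − -6495.705449·21.318) / -13441.981320 = -47.749509

x=-28.342 y=-47.750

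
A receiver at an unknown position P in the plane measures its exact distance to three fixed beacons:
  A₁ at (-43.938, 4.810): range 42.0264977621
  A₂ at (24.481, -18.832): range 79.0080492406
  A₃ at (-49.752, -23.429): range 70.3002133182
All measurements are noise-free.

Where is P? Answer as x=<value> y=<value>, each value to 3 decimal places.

eq1: (x + 43.938)² + (y − 4.810)² = 42.0264977621²
eq2: (x − 24.481)² + (y + 18.832)² = 79.0080492406²
eq3: (x + 49.752)² + (y + 23.429)² = 70.3002133182²
eq2−eq3, eq2−eq1 (x²,y² cancel):
  -148.466·x − 9.194·y = 3370.367812
  -136.838·x + 47.284·y = 5475.765690
det = -148.466·47.284 − -9.194·-136.838 = -8278.154916
x = (3370.367812·47.284 − -9.194·5475.765690) / -8278.154916 = -25.332778
y = (-148.466·5475.765690 − 3370.367812·-136.838) / -8278.154916 = 42.493846

x=-25.333 y=42.494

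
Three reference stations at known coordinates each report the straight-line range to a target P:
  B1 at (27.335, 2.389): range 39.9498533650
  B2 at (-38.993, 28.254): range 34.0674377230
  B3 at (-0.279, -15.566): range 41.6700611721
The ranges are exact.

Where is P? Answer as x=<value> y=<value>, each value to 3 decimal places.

eq1: (x − 27.335)² + (y − 2.389)² = 39.9498533650²
eq2: (x + 38.993)² + (y − 28.254)² = 34.0674377230²
eq3: (x + 0.279)² + (y + 15.566)² = 41.6700611721²
eq2−eq1, eq2−eq3 (x²,y² cancel):
  132.656·x − 51.730·y = -2001.233490
  77.428·x − 87.640·y = -2652.168053
det = 132.656·-87.640 − -51.730·77.428 = -7620.621400
x = (-2001.233490·-87.640 − -51.730·-2652.168053) / -7620.621400 = -5.011593
y = (132.656·-2652.168053 − -2001.233490·77.428) / -7620.621400 = 25.834442

x=-5.012 y=25.834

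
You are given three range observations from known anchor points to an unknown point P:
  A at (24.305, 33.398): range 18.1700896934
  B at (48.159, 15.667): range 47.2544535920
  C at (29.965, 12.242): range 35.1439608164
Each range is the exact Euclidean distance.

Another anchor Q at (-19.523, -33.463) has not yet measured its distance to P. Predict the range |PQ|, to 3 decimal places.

eq1: (x − 24.305)² + (y − 33.398)² = 18.1700896934²
eq2: (x − 48.159)² + (y − 15.667)² = 47.2544535920²
eq3: (x − 29.965)² + (y − 12.242)² = 35.1439608164²
eq1−eq2, eq1−eq3 (x²,y² cancel):
  47.708·x − 35.462·y = -1044.246484
  11.320·x − 42.312·y = -1563.337462
det = 47.708·-42.312 − -35.462·11.320 = -1617.191056
x = (-1044.246484·-42.312 − -35.462·-1563.337462) / -1617.191056 = 6.959546
y = (47.708·-1563.337462 − -1044.246484·11.320) / -1617.191056 = 38.809783
|P − Q| = √((6.959546 − -19.523)² + (38.809783 − -33.463)²) = 76.971945

76.972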